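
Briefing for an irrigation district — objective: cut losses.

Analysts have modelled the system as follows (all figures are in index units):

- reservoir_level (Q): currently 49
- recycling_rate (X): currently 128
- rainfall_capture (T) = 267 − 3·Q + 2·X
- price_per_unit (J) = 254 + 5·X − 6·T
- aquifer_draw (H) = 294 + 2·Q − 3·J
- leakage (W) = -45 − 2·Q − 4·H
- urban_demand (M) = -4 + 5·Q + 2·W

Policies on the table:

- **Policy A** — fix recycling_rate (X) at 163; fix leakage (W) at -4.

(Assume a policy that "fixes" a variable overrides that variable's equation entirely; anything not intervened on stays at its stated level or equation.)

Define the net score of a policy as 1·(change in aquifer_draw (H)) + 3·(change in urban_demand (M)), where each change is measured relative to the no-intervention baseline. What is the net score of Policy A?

Baseline:
  Q = 49
  X = 128
  T = 267 − 3·49 + 2·128 = 376
  J = 254 + 5·128 − 6·376 = -1362
  H = 294 + 2·49 − 3·(-1362) = 4478
  W = -45 − 2·49 − 4·4478 = -18055
  M = -4 + 5·49 + 2·(-18055) = -35869
Policy A (X := 163, W := -4):
  Q = 49
  X = 163
  T = 267 − 3·49 + 2·163 = 446
  J = 254 + 5·163 − 6·446 = -1607
  H = 294 + 2·49 − 3·(-1607) = 5213
  W = -4
  M = -4 + 5·49 + 2·(-4) = 233
ΔH = 5213 − 4478 = 735; ΔM = 233 − (-35869) = 36102
Score = 1·735 + 3·36102 = 109041

109041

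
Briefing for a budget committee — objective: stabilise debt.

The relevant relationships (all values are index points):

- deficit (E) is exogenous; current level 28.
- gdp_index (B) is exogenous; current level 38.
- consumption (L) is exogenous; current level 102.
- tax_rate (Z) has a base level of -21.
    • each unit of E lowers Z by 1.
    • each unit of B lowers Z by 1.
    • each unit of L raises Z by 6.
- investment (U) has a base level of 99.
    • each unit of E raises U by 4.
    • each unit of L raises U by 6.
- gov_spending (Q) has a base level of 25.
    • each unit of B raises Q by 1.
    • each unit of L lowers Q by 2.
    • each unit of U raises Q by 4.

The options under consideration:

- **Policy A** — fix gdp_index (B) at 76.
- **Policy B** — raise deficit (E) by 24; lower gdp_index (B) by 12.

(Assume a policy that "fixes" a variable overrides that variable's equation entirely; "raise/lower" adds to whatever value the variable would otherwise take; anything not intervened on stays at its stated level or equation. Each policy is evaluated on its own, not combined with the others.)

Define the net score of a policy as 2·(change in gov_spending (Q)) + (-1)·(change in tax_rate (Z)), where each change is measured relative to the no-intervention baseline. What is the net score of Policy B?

Baseline:
  E = 28
  B = 38
  L = 102
  Z = -21 − 28 − 38 + 6·102 = 525
  U = 99 + 4·28 + 6·102 = 823
  Q = 25 + 38 − 2·102 + 4·823 = 3151
Policy B (E + 24, B − 12):
  E = 28 + 24 = 52
  B = 38 − 12 = 26
  L = 102
  Z = -21 − 52 − 26 + 6·102 = 513
  U = 99 + 4·52 + 6·102 = 919
  Q = 25 + 26 − 2·102 + 4·919 = 3523
ΔQ = 3523 − 3151 = 372; ΔZ = 513 − 525 = -12
Score = 2·372 + (-1)·(-12) = 756

756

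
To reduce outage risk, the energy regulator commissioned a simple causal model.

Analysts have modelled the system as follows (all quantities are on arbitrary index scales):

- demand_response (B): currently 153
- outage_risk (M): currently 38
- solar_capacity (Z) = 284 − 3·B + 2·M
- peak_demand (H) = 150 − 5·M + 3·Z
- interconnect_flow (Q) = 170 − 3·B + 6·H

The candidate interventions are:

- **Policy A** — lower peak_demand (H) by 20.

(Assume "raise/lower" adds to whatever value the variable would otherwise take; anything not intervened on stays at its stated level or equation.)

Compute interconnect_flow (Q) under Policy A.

-2431

Policy A (H − 20):
  B = 153
  M = 38
  Z = 284 − 3·153 + 2·38 = -99
  H = 150 − 5·38 + 3·(-99) (−20 from intervention) = -357
  Q = 170 − 3·153 + 6·(-357) = -2431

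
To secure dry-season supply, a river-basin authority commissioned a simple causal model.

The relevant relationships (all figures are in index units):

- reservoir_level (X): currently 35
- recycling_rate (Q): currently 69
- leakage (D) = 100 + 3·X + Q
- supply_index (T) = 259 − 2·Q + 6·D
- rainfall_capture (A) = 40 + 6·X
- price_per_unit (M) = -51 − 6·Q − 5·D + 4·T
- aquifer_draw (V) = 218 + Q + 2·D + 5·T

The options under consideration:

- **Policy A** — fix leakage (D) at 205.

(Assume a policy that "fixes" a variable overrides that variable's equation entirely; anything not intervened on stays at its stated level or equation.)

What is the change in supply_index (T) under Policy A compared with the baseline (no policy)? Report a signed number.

-414

Baseline:
  X = 35
  Q = 69
  D = 100 + 3·35 + 69 = 274
  T = 259 − 2·69 + 6·274 = 1765
Policy A (D := 205):
  X = 35
  Q = 69
  D = 205
  T = 259 − 2·69 + 6·205 = 1351
Change in T: 1351 − 1765 = -414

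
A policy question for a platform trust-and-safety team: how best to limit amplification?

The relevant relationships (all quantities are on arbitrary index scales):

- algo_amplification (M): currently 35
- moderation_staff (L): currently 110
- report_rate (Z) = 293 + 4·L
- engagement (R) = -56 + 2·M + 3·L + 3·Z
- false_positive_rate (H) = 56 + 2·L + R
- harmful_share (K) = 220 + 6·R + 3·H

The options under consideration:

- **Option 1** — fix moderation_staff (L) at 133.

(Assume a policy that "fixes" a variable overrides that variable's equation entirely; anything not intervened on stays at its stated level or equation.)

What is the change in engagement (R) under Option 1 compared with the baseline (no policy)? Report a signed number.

345

Baseline:
  M = 35
  L = 110
  Z = 293 + 4·110 = 733
  R = -56 + 2·35 + 3·110 + 3·733 = 2543
Option 1 (L := 133):
  M = 35
  L = 133
  Z = 293 + 4·133 = 825
  R = -56 + 2·35 + 3·133 + 3·825 = 2888
Change in R: 2888 − 2543 = 345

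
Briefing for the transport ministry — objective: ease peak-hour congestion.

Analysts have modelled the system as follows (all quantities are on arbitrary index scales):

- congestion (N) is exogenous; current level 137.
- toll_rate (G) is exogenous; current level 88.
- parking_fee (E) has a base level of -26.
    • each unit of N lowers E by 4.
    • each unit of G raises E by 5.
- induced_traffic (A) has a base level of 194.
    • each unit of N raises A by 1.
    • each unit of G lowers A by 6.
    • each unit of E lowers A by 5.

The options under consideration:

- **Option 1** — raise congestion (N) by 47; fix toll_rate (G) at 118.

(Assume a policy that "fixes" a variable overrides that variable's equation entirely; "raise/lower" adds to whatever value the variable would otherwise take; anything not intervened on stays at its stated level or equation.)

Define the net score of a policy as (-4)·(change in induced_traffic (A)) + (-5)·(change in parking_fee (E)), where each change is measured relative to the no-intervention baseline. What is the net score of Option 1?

Baseline:
  N = 137
  G = 88
  E = -26 − 4·137 + 5·88 = -134
  A = 194 + 137 − 6·88 − 5·(-134) = 473
Option 1 (N + 47, G := 118):
  N = 137 + 47 = 184
  G = 118
  E = -26 − 4·184 + 5·118 = -172
  A = 194 + 184 − 6·118 − 5·(-172) = 530
ΔA = 530 − 473 = 57; ΔE = -172 − (-134) = -38
Score = (-4)·57 + (-5)·(-38) = -38

-38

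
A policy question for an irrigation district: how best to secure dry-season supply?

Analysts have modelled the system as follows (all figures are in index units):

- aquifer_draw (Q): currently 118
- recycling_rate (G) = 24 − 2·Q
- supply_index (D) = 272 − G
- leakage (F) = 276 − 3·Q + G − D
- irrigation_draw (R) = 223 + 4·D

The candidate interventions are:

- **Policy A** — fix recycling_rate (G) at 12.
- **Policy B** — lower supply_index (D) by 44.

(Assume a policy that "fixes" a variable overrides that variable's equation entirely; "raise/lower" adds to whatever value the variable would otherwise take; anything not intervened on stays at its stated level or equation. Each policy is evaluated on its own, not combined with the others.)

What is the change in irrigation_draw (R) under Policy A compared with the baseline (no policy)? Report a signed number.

Baseline:
  Q = 118
  G = 24 − 2·118 = -212
  D = 272 − (-212) = 484
  R = 223 + 4·484 = 2159
Policy A (G := 12):
  Q = 118
  G = 12
  D = 272 − 12 = 260
  R = 223 + 4·260 = 1263
Change in R: 1263 − 2159 = -896

-896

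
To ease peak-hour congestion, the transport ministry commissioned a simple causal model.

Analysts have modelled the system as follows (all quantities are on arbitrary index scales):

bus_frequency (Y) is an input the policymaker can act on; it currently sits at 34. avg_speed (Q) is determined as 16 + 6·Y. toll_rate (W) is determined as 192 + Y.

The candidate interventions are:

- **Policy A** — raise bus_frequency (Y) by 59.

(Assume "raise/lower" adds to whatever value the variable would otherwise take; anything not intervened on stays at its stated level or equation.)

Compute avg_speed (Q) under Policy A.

Policy A (Y + 59):
  Y = 34 + 59 = 93
  Q = 16 + 6·93 = 574

574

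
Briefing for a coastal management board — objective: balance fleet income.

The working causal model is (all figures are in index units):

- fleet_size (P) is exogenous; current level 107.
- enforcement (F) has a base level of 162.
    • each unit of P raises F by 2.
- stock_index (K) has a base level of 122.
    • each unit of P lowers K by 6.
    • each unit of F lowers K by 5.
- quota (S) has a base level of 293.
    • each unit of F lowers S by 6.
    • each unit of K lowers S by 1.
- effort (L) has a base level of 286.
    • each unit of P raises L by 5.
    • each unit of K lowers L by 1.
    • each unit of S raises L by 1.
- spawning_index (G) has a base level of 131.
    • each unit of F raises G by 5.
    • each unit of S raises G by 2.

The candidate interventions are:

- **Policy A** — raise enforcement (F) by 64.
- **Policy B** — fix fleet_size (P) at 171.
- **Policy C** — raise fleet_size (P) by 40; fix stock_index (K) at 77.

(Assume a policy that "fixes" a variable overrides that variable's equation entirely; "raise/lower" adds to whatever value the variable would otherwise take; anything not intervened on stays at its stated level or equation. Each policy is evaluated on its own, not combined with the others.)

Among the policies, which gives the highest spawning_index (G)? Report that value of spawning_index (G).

Policy A (F + 64):
  P = 107
  F = 162 + 2·107 (+64 from intervention) = 440
  K = 122 − 6·107 − 5·440 = -2720
  S = 293 − 6·440 − (-2720) = 373
  G = 131 + 5·440 + 2·373 = 3077
Policy B (P := 171):
  P = 171
  F = 162 + 2·171 = 504
  K = 122 − 6·171 − 5·504 = -3424
  S = 293 − 6·504 − (-3424) = 693
  G = 131 + 5·504 + 2·693 = 4037
Policy C (P + 40, K := 77):
  P = 107 + 40 = 147
  F = 162 + 2·147 = 456
  K = 77
  S = 293 − 6·456 − 77 = -2520
  G = 131 + 5·456 + 2·(-2520) = -2629
Comparing — Policy A: G=3077, Policy B: G=4037, Policy C: G=-2629. Highest is 4037 (Policy B).

4037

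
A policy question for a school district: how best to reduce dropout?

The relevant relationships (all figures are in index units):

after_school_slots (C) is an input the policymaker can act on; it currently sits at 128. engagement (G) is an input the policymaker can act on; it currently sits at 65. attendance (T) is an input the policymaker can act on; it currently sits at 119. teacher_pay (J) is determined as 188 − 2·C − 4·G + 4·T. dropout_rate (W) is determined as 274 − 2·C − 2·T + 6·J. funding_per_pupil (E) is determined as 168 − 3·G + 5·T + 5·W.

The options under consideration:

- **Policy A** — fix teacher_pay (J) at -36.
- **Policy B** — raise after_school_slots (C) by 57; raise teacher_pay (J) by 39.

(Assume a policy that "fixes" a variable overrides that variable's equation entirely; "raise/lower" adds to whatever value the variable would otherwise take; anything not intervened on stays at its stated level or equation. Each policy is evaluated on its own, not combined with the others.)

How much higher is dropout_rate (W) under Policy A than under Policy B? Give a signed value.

Policy A (J := -36):
  C = 128
  G = 65
  T = 119
  J = -36
  W = 274 − 2·128 − 2·119 + 6·(-36) = -436
Policy B (C + 57, J + 39):
  C = 128 + 57 = 185
  G = 65
  T = 119
  J = 188 − 2·185 − 4·65 + 4·119 (+39 from intervention) = 73
  W = 274 − 2·185 − 2·119 + 6·73 = 104
W: -436 − 104 = -540

-540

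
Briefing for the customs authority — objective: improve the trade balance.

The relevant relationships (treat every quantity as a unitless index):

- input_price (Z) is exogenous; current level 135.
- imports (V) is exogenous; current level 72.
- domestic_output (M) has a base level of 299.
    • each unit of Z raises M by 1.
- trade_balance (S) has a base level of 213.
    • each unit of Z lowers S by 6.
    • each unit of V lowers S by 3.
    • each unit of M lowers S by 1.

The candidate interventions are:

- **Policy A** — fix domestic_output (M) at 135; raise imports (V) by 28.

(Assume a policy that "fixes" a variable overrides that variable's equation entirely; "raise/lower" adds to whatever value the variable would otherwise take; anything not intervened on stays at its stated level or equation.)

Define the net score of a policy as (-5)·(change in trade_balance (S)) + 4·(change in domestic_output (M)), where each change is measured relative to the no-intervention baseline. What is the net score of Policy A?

Baseline:
  Z = 135
  V = 72
  M = 299 + 135 = 434
  S = 213 − 6·135 − 3·72 − 434 = -1247
Policy A (M := 135, V + 28):
  Z = 135
  V = 72 + 28 = 100
  M = 135
  S = 213 − 6·135 − 3·100 − 135 = -1032
ΔS = -1032 − (-1247) = 215; ΔM = 135 − 434 = -299
Score = (-5)·215 + 4·(-299) = -2271

-2271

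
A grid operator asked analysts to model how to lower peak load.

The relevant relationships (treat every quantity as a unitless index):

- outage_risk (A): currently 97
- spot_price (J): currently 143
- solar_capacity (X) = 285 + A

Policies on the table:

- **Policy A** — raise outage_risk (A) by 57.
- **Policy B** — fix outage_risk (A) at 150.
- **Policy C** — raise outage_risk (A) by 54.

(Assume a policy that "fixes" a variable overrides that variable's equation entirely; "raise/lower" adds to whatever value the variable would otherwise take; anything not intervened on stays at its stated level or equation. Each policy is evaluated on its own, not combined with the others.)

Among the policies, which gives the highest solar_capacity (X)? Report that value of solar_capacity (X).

439

Policy A (A + 57):
  A = 97 + 57 = 154
  X = 285 + 154 = 439
Policy B (A := 150):
  A = 150
  X = 285 + 150 = 435
Policy C (A + 54):
  A = 97 + 54 = 151
  X = 285 + 151 = 436
Comparing — Policy A: X=439, Policy B: X=435, Policy C: X=436. Highest is 439 (Policy A).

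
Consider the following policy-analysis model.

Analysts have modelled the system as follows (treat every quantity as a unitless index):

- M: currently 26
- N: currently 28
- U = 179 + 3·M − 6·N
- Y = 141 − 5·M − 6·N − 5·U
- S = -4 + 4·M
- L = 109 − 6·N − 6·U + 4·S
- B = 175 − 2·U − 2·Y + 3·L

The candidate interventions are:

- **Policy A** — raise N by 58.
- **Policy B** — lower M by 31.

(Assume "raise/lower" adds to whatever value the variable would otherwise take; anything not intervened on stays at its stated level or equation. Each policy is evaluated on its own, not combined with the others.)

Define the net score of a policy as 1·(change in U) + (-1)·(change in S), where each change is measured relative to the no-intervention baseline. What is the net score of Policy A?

-348

Baseline:
  M = 26
  N = 28
  U = 179 + 3·26 − 6·28 = 89
  S = -4 + 4·26 = 100
Policy A (N + 58):
  M = 26
  N = 28 + 58 = 86
  U = 179 + 3·26 − 6·86 = -259
  S = -4 + 4·26 = 100
ΔU = -259 − 89 = -348; ΔS = 100 − 100 = 0
Score = 1·(-348) + (-1)·0 = -348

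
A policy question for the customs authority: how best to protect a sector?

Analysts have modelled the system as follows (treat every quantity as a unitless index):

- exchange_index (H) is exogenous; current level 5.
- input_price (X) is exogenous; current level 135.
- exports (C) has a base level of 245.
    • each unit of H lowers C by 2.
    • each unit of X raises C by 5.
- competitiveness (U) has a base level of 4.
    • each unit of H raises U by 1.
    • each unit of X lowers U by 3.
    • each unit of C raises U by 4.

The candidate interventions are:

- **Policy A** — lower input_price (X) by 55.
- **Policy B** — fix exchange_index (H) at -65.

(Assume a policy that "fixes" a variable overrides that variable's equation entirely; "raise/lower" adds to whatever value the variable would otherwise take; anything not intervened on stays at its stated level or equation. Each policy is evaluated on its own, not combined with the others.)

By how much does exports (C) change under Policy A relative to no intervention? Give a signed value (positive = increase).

-275

Baseline:
  H = 5
  X = 135
  C = 245 − 2·5 + 5·135 = 910
Policy A (X − 55):
  H = 5
  X = 135 − 55 = 80
  C = 245 − 2·5 + 5·80 = 635
Change in C: 635 − 910 = -275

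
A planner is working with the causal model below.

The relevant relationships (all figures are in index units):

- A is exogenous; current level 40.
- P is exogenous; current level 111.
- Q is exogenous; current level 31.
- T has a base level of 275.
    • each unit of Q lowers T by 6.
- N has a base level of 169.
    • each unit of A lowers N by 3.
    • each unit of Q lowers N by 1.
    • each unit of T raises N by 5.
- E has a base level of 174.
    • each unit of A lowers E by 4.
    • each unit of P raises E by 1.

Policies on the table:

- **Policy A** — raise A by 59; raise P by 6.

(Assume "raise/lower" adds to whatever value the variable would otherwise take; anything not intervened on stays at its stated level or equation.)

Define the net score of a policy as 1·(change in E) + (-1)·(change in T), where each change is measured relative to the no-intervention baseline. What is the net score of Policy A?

-230

Baseline:
  A = 40
  P = 111
  Q = 31
  T = 275 − 6·31 = 89
  E = 174 − 4·40 + 111 = 125
Policy A (A + 59, P + 6):
  A = 40 + 59 = 99
  P = 111 + 6 = 117
  Q = 31
  T = 275 − 6·31 = 89
  E = 174 − 4·99 + 117 = -105
ΔE = -105 − 125 = -230; ΔT = 89 − 89 = 0
Score = 1·(-230) + (-1)·0 = -230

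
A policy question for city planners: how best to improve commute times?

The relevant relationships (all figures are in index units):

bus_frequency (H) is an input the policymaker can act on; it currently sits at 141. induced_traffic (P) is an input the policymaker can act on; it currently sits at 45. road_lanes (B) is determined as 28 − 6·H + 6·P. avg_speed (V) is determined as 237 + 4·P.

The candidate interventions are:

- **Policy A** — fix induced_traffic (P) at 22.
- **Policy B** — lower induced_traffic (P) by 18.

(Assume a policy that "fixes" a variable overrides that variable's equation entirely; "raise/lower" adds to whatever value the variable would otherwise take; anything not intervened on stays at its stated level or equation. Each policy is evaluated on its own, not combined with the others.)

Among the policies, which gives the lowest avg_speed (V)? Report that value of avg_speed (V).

Policy A (P := 22):
  P = 22
  V = 237 + 4·22 = 325
Policy B (P − 18):
  P = 45 − 18 = 27
  V = 237 + 4·27 = 345
Comparing — Policy A: V=325, Policy B: V=345. Lowest is 325 (Policy A).

325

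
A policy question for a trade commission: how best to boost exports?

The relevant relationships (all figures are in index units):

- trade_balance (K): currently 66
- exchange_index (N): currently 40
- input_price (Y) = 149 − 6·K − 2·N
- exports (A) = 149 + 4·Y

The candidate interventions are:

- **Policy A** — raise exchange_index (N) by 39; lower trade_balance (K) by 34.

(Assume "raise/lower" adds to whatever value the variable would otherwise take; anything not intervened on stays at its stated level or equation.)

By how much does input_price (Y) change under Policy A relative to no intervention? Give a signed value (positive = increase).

126

Baseline:
  K = 66
  N = 40
  Y = 149 − 6·66 − 2·40 = -327
Policy A (N + 39, K − 34):
  K = 66 − 34 = 32
  N = 40 + 39 = 79
  Y = 149 − 6·32 − 2·79 = -201
Change in Y: -201 − (-327) = 126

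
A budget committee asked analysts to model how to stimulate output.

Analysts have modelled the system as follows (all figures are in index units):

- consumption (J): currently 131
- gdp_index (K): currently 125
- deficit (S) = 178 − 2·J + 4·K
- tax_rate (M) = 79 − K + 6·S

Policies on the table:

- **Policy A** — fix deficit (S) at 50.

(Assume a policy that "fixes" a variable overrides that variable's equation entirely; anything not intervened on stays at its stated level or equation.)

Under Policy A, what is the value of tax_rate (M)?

254

Policy A (S := 50):
  J = 131
  K = 125
  S = 50
  M = 79 − 125 + 6·50 = 254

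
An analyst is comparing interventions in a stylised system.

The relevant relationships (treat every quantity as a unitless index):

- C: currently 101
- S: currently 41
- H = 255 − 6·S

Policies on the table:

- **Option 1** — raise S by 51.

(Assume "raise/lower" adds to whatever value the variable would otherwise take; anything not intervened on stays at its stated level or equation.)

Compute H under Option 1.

-297

Option 1 (S + 51):
  S = 41 + 51 = 92
  H = 255 − 6·92 = -297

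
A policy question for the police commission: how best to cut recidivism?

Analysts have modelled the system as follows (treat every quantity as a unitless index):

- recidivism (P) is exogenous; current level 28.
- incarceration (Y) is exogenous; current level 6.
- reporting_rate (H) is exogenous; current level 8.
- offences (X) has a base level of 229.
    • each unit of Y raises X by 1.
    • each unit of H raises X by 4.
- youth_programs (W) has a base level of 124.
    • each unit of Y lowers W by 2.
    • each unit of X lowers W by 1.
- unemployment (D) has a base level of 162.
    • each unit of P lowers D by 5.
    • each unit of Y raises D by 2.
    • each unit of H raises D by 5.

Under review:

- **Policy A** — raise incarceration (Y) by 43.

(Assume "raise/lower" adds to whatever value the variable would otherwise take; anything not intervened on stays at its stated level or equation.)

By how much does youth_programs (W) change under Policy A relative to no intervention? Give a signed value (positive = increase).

Baseline:
  Y = 6
  H = 8
  X = 229 + 6 + 4·8 = 267
  W = 124 − 2·6 − 267 = -155
Policy A (Y + 43):
  Y = 6 + 43 = 49
  H = 8
  X = 229 + 49 + 4·8 = 310
  W = 124 − 2·49 − 310 = -284
Change in W: -284 − (-155) = -129

-129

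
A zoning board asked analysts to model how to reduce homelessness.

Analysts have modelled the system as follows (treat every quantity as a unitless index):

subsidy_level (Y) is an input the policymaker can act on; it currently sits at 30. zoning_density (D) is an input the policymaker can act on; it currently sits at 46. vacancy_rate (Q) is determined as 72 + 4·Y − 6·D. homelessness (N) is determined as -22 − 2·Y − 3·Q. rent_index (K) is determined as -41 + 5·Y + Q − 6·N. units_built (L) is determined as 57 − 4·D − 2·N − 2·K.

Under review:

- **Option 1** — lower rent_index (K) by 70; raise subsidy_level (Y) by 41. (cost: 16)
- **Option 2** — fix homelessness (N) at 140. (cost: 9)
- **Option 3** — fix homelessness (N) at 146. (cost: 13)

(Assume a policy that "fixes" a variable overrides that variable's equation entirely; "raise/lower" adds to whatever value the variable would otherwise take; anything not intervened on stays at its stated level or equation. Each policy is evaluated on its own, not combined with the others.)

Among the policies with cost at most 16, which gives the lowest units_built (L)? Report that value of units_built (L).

Option 1 (K − 70, Y + 41):
  Y = 30 + 41 = 71
  D = 46
  Q = 72 + 4·71 − 6·46 = 80
  N = -22 − 2·71 − 3·80 = -404
  K = -41 + 5·71 + 80 − 6·(-404) (−70 from intervention) = 2748
  L = 57 − 4·46 − 2·(-404) − 2·2748 = -4815
Option 2 (N := 140):
  Y = 30
  D = 46
  Q = 72 + 4·30 − 6·46 = -84
  N = 140
  K = -41 + 5·30 + (-84) − 6·140 = -815
  L = 57 − 4·46 − 2·140 − 2·(-815) = 1223
Option 3 (N := 146):
  Y = 30
  D = 46
  Q = 72 + 4·30 − 6·46 = -84
  N = 146
  K = -41 + 5·30 + (-84) − 6·146 = -851
  L = 57 − 4·46 − 2·146 − 2·(-851) = 1283
Comparing — Option 1: L=-4815, Option 2: L=1223, Option 3: L=1283. Lowest is -4815 (Option 1).

-4815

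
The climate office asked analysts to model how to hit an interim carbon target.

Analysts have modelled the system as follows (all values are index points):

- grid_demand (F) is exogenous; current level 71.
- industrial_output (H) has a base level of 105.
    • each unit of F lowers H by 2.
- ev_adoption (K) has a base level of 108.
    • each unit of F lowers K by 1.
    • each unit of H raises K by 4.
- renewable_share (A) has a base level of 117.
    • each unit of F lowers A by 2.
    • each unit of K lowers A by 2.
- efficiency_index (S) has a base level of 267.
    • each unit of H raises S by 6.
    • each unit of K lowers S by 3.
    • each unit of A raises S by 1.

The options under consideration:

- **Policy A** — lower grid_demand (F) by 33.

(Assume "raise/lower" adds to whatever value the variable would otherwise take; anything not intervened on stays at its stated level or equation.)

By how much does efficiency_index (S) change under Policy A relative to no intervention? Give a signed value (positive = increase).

-1023

Baseline:
  F = 71
  H = 105 − 2·71 = -37
  K = 108 − 71 + 4·(-37) = -111
  A = 117 − 2·71 − 2·(-111) = 197
  S = 267 + 6·(-37) − 3·(-111) + 197 = 575
Policy A (F − 33):
  F = 71 − 33 = 38
  H = 105 − 2·38 = 29
  K = 108 − 38 + 4·29 = 186
  A = 117 − 2·38 − 2·186 = -331
  S = 267 + 6·29 − 3·186 + (-331) = -448
Change in S: -448 − 575 = -1023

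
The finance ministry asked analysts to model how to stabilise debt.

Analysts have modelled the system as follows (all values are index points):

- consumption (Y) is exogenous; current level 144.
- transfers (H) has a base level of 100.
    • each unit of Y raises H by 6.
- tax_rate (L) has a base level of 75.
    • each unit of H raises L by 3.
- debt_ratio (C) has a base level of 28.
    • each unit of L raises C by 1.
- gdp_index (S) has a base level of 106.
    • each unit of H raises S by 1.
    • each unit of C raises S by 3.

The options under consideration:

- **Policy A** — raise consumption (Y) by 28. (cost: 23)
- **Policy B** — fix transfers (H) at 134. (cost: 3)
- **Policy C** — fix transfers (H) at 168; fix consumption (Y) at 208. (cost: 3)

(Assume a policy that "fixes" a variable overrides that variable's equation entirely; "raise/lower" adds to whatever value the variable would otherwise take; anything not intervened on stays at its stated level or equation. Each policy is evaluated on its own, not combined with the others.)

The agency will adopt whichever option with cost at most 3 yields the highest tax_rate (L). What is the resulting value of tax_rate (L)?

579

Policy B (H := 134):
  Y = 144
  H = 134
  L = 75 + 3·134 = 477
Policy C (H := 168, Y := 208):
  Y = 208
  H = 168
  L = 75 + 3·168 = 579
Comparing — Policy B: L=477, Policy C: L=579. Highest is 579 (Policy C).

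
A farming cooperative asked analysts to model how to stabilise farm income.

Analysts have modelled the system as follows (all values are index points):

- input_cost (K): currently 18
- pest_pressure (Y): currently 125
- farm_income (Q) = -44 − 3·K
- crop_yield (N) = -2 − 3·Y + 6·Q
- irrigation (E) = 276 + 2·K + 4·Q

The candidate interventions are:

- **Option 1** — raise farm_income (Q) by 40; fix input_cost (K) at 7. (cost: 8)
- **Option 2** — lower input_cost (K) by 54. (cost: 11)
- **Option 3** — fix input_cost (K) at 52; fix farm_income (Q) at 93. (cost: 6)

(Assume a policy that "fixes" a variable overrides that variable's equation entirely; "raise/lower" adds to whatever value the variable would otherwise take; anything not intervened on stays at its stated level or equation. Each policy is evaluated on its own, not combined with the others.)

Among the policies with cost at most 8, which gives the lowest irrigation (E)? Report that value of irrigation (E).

Option 1 (Q + 40, K := 7):
  K = 7
  Q = -44 − 3·7 (+40 from intervention) = -25
  E = 276 + 2·7 + 4·(-25) = 190
Option 3 (K := 52, Q := 93):
  K = 52
  Q = 93
  E = 276 + 2·52 + 4·93 = 752
Comparing — Option 1: E=190, Option 3: E=752. Lowest is 190 (Option 1).

190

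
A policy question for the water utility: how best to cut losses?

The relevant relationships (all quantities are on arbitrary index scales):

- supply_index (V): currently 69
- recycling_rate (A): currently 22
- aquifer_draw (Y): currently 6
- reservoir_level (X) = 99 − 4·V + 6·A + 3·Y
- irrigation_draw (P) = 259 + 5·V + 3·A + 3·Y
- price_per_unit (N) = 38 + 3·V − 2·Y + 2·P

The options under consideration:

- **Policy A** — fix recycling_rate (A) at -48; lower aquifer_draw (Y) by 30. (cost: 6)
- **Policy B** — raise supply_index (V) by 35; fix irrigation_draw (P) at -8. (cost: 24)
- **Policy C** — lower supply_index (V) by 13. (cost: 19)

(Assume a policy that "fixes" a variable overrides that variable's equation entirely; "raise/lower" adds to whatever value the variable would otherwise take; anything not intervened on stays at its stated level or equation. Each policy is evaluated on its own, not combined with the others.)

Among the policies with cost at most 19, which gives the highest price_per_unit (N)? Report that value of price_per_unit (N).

Policy A (A := -48, Y − 30):
  V = 69
  A = -48
  Y = 6 − 30 = -24
  P = 259 + 5·69 + 3·(-48) + 3·(-24) = 388
  N = 38 + 3·69 − 2·(-24) + 2·388 = 1069
Policy C (V − 13):
  V = 69 − 13 = 56
  A = 22
  Y = 6
  P = 259 + 5·56 + 3·22 + 3·6 = 623
  N = 38 + 3·56 − 2·6 + 2·623 = 1440
Comparing — Policy A: N=1069, Policy C: N=1440. Highest is 1440 (Policy C).

1440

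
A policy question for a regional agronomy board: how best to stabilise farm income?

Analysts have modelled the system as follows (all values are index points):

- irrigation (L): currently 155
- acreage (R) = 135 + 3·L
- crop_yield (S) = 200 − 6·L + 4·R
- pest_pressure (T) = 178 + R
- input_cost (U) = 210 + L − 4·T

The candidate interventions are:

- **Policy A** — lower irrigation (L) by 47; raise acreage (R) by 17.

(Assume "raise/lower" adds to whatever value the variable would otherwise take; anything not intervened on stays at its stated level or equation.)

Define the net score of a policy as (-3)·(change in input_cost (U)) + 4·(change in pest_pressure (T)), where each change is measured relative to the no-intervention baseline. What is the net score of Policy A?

-1843

Baseline:
  L = 155
  R = 135 + 3·155 = 600
  T = 178 + 600 = 778
  U = 210 + 155 − 4·778 = -2747
Policy A (L − 47, R + 17):
  L = 155 − 47 = 108
  R = 135 + 3·108 (+17 from intervention) = 476
  T = 178 + 476 = 654
  U = 210 + 108 − 4·654 = -2298
ΔU = -2298 − (-2747) = 449; ΔT = 654 − 778 = -124
Score = (-3)·449 + 4·(-124) = -1843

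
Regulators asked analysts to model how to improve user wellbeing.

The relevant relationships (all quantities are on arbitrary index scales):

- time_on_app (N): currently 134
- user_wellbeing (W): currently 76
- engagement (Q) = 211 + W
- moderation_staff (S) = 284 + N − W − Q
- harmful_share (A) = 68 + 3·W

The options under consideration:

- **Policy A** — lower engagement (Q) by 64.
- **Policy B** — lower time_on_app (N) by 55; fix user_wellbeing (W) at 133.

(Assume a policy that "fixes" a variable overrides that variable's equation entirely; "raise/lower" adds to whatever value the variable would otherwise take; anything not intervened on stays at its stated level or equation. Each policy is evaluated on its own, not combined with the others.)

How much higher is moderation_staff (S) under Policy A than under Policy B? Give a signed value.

233

Policy A (Q − 64):
  N = 134
  W = 76
  Q = 211 + 76 (−64 from intervention) = 223
  S = 284 + 134 − 76 − 223 = 119
Policy B (N − 55, W := 133):
  N = 134 − 55 = 79
  W = 133
  Q = 211 + 133 = 344
  S = 284 + 79 − 133 − 344 = -114
S: 119 − (-114) = 233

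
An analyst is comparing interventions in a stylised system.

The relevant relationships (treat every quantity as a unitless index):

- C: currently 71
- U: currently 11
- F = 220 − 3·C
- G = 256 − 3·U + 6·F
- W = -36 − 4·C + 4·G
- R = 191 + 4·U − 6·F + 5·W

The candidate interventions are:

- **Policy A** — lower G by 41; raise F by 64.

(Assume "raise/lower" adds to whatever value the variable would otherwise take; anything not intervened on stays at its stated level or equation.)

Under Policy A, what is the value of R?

10369

Policy A (G − 41, F + 64):
  C = 71
  U = 11
  F = 220 − 3·71 (+64 from intervention) = 71
  G = 256 − 3·11 + 6·71 (−41 from intervention) = 608
  W = -36 − 4·71 + 4·608 = 2112
  R = 191 + 4·11 − 6·71 + 5·2112 = 10369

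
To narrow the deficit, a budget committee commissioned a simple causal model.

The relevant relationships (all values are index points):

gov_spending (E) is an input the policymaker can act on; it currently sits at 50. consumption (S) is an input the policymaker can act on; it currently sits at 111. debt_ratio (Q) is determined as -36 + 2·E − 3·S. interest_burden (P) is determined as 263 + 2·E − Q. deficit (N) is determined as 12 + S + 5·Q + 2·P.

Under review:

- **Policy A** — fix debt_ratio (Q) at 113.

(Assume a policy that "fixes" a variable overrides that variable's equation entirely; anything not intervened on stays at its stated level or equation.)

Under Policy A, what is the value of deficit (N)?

1188

Policy A (Q := 113):
  E = 50
  S = 111
  Q = 113
  P = 263 + 2·50 − 113 = 250
  N = 12 + 111 + 5·113 + 2·250 = 1188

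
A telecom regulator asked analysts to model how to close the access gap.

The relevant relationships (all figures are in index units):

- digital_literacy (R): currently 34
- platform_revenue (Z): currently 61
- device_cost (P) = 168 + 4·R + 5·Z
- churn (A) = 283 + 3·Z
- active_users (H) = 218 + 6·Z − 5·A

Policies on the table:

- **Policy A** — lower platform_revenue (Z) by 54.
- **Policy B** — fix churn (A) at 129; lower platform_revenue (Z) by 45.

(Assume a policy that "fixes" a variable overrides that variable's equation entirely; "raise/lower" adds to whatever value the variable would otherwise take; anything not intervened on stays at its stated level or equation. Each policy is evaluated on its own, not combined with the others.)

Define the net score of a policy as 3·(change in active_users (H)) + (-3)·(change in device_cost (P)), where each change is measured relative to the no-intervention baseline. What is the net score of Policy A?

2268

Baseline:
  R = 34
  Z = 61
  P = 168 + 4·34 + 5·61 = 609
  A = 283 + 3·61 = 466
  H = 218 + 6·61 − 5·466 = -1746
Policy A (Z − 54):
  R = 34
  Z = 61 − 54 = 7
  P = 168 + 4·34 + 5·7 = 339
  A = 283 + 3·7 = 304
  H = 218 + 6·7 − 5·304 = -1260
ΔH = -1260 − (-1746) = 486; ΔP = 339 − 609 = -270
Score = 3·486 + (-3)·(-270) = 2268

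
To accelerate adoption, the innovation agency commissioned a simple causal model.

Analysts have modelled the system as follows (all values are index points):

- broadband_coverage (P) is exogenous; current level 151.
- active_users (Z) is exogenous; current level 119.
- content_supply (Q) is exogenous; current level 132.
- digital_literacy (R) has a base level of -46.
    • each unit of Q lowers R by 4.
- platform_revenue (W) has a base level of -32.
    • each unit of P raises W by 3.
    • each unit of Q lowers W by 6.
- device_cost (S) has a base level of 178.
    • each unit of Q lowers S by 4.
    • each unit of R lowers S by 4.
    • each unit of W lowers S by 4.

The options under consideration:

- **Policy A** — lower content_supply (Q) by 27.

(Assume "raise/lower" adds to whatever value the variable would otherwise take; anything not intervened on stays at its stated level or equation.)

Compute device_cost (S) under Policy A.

2458

Policy A (Q − 27):
  P = 151
  Q = 132 − 27 = 105
  R = -46 − 4·105 = -466
  W = -32 + 3·151 − 6·105 = -209
  S = 178 − 4·105 − 4·(-466) − 4·(-209) = 2458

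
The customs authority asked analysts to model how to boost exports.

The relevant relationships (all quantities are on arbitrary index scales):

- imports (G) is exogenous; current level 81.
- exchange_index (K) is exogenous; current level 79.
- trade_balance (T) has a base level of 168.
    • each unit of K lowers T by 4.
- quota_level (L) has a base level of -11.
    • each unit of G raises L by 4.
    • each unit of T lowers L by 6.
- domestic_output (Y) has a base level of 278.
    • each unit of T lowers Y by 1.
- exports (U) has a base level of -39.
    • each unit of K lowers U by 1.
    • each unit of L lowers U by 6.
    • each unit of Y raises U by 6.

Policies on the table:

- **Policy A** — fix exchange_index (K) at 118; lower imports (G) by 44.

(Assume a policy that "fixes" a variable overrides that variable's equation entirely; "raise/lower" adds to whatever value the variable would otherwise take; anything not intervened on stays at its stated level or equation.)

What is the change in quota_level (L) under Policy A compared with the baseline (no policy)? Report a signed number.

Baseline:
  G = 81
  K = 79
  T = 168 − 4·79 = -148
  L = -11 + 4·81 − 6·(-148) = 1201
Policy A (K := 118, G − 44):
  G = 81 − 44 = 37
  K = 118
  T = 168 − 4·118 = -304
  L = -11 + 4·37 − 6·(-304) = 1961
Change in L: 1961 − 1201 = 760

760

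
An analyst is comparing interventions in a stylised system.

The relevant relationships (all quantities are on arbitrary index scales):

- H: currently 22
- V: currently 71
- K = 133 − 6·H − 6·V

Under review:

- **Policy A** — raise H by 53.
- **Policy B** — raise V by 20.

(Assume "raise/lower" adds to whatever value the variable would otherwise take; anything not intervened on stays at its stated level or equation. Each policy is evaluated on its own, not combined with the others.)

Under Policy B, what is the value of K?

Policy B (V + 20):
  H = 22
  V = 71 + 20 = 91
  K = 133 − 6·22 − 6·91 = -545

-545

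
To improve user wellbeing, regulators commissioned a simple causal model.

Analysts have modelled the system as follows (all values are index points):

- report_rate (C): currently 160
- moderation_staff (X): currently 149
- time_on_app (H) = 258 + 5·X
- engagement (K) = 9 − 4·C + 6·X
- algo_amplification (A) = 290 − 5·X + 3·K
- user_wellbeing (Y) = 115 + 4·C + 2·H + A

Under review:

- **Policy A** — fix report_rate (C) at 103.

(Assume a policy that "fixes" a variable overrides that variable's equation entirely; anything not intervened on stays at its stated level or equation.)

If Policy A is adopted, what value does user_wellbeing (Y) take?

Policy A (C := 103):
  C = 103
  X = 149
  H = 258 + 5·149 = 1003
  K = 9 − 4·103 + 6·149 = 491
  A = 290 − 5·149 + 3·491 = 1018
  Y = 115 + 4·103 + 2·1003 + 1018 = 3551

3551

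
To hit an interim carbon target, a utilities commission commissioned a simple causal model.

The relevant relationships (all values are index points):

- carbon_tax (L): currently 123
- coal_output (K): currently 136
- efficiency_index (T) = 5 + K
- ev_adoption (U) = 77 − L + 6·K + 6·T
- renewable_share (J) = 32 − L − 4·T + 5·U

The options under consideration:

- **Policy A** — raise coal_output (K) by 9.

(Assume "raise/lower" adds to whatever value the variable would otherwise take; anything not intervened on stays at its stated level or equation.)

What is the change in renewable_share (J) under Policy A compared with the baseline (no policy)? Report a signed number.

504

Baseline:
  L = 123
  K = 136
  T = 5 + 136 = 141
  U = 77 − 123 + 6·136 + 6·141 = 1616
  J = 32 − 123 − 4·141 + 5·1616 = 7425
Policy A (K + 9):
  L = 123
  K = 136 + 9 = 145
  T = 5 + 145 = 150
  U = 77 − 123 + 6·145 + 6·150 = 1724
  J = 32 − 123 − 4·150 + 5·1724 = 7929
Change in J: 7929 − 7425 = 504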